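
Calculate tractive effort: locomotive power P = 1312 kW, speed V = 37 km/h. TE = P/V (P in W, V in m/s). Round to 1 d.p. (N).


Convert: P = 1312 kW = 1312000 W
V = 37 / 3.6 = 10.2778 m/s
TE = 1312000 / 10.2778
TE = 127654.1 N

127654.1


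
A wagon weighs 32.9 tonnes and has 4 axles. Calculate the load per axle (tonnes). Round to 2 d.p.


Load per axle = total weight / number of axles
Load = 32.9 / 4
Load = 8.23 tonnes

8.23


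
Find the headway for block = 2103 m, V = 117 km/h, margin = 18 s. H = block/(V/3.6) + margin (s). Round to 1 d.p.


V = 117 / 3.6 = 32.5 m/s
Block traversal time = 2103 / 32.5 = 64.7077 s
Headway = 64.7077 + 18
Headway = 82.7 s

82.7


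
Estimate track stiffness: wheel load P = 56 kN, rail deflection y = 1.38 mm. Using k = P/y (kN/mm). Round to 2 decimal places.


Track stiffness k = P / y
k = 56 / 1.38
k = 40.58 kN/mm

40.58


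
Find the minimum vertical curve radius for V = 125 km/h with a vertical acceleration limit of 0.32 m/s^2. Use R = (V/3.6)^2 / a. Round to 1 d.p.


Convert speed: V = 125 / 3.6 = 34.7222 m/s
V^2 = 1205.6327 m^2/s^2
R_v = 1205.6327 / 0.32
R_v = 3767.6 m

3767.6


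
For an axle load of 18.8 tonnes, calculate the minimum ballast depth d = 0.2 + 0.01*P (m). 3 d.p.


d = 0.2 + 0.01 * 18.8
d = 0.2 + 0.188
d = 0.388 m

0.388


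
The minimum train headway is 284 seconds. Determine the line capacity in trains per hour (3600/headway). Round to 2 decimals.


Capacity = 3600 / headway
Capacity = 3600 / 284
Capacity = 12.68 trains/hour

12.68


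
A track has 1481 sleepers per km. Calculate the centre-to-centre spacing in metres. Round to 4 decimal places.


Spacing = 1000 m / number of sleepers
Spacing = 1000 / 1481
Spacing = 0.6752 m

0.6752


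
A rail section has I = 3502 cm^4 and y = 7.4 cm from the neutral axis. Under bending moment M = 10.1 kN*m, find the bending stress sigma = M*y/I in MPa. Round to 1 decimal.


Convert units:
M = 10.1 kN*m = 10100000 N*mm
y = 7.4 cm = 74 mm
I = 3502 cm^4 = 35020000 mm^4
sigma = 10100000 * 74 / 35020000
sigma = 21.3 MPa

21.3


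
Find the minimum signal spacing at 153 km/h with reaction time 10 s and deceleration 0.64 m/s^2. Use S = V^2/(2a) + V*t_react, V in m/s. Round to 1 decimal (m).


V = 153 / 3.6 = 42.5 m/s
Braking distance = 42.5^2 / (2*0.64) = 1411.1328 m
Sighting distance = 42.5 * 10 = 425.0 m
S = 1411.1328 + 425.0 = 1836.1 m

1836.1


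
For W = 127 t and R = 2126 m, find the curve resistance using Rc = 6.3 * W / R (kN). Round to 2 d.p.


Rc = 6.3 * W / R
Rc = 6.3 * 127 / 2126
Rc = 800.1 / 2126
Rc = 0.38 kN

0.38


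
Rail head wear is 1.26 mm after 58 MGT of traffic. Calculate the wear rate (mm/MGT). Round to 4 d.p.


Wear rate = total wear / cumulative tonnage
Rate = 1.26 / 58
Rate = 0.0217 mm/MGT

0.0217


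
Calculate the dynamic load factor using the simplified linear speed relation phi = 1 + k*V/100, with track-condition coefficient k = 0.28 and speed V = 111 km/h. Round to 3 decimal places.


phi = 1 + k * V / 100
phi = 1 + 0.28 * 111 / 100
phi = 1 + 0.3108
phi = 1.311

1.311


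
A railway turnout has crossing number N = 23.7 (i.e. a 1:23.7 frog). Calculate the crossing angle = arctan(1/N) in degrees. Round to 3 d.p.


1/N = 1/23.7 = 0.042194
angle = arctan(0.042194) = 0.042169 rad
angle = 0.042169 * 180/pi = 2.416 degrees

2.416


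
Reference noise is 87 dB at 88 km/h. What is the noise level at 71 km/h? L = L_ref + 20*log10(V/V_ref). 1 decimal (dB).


V/V_ref = 71 / 88 = 0.806818
log10(0.806818) = -0.093224
20 * -0.093224 = -1.8645
L = 87 + -1.8645 = 85.1 dB

85.1


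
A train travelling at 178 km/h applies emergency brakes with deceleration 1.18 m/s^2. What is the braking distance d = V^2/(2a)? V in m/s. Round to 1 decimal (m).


Convert speed: V = 178 / 3.6 = 49.4444 m/s
V^2 = 2444.7531
d = 2444.7531 / (2 * 1.18)
d = 2444.7531 / 2.36
d = 1035.9 m

1035.9


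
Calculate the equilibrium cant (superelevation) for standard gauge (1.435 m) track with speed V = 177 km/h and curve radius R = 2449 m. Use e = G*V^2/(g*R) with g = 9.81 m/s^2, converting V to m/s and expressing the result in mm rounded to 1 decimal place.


Convert speed: V = 177 / 3.6 = 49.1667 m/s
Apply formula: e = 1.435 * 49.1667^2 / (9.81 * 2449)
e = 1.435 * 2417.3611 / 24024.69
e = 0.14439 m = 144.4 mm

144.4


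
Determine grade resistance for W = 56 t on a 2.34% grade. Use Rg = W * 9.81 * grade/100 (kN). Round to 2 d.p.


Rg = W * 9.81 * grade / 100
Rg = 56 * 9.81 * 2.34 / 100
Rg = 549.36 * 0.0234
Rg = 12.86 kN

12.86


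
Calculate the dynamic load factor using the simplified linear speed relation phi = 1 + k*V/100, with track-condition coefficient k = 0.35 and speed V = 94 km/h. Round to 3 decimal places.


phi = 1 + k * V / 100
phi = 1 + 0.35 * 94 / 100
phi = 1 + 0.329
phi = 1.329

1.329


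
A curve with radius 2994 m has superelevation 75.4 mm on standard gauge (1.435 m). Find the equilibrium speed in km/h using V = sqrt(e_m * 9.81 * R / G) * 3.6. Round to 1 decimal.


Convert cant: e = 75.4 mm = 0.0754 m
V_ms = sqrt(0.0754 * 9.81 * 2994 / 1.435)
V_ms = sqrt(1543.264081) = 39.2844 m/s
V = 39.2844 * 3.6 = 141.4 km/h

141.4


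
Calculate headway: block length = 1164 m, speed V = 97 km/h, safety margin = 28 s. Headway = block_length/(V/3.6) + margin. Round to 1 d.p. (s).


V = 97 / 3.6 = 26.9444 m/s
Block traversal time = 1164 / 26.9444 = 43.2 s
Headway = 43.2 + 28
Headway = 71.2 s

71.2


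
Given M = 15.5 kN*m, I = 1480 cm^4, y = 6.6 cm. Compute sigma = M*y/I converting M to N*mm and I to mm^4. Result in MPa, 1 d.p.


Convert units:
M = 15.5 kN*m = 15500000 N*mm
y = 6.6 cm = 66 mm
I = 1480 cm^4 = 14800000 mm^4
sigma = 15500000 * 66 / 14800000
sigma = 69.1 MPa

69.1


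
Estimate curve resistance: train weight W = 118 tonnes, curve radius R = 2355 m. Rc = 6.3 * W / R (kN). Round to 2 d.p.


Rc = 6.3 * W / R
Rc = 6.3 * 118 / 2355
Rc = 743.4 / 2355
Rc = 0.32 kN

0.32


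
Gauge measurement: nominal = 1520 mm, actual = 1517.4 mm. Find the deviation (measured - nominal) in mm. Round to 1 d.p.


Deviation = measured - nominal
Deviation = 1517.4 - 1520
Deviation = -2.6 mm

-2.6


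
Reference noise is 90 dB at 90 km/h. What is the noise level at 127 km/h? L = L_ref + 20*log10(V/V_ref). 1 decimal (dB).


V/V_ref = 127 / 90 = 1.411111
log10(1.411111) = 0.149561
20 * 0.149561 = 2.9912
L = 90 + 2.9912 = 93.0 dB

93.0


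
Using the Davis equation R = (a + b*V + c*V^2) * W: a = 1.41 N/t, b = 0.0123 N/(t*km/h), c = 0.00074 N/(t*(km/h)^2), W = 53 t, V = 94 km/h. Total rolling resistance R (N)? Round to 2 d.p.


b*V = 0.0123 * 94 = 1.1562
c*V^2 = 0.00074 * 8836 = 6.53864
R_per_t = 1.41 + 1.1562 + 6.53864 = 9.10484 N/t
R_total = 9.10484 * 53 = 482.56 N

482.56


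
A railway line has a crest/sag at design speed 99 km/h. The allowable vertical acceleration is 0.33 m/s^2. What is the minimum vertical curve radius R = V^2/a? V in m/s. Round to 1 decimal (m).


Convert speed: V = 99 / 3.6 = 27.5 m/s
V^2 = 756.25 m^2/s^2
R_v = 756.25 / 0.33
R_v = 2291.7 m

2291.7


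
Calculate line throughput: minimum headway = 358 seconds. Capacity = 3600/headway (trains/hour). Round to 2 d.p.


Capacity = 3600 / headway
Capacity = 3600 / 358
Capacity = 10.06 trains/hour

10.06


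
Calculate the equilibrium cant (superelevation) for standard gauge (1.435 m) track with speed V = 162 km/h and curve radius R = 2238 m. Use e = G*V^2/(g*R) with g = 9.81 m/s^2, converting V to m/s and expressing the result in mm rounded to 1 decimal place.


Convert speed: V = 162 / 3.6 = 45.0 m/s
Apply formula: e = 1.435 * 45.0^2 / (9.81 * 2238)
e = 1.435 * 2025.0 / 21954.78
e = 0.132357 m = 132.4 mm

132.4


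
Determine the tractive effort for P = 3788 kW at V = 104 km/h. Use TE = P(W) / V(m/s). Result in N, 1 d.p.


Convert: P = 3788 kW = 3788000 W
V = 104 / 3.6 = 28.8889 m/s
TE = 3788000 / 28.8889
TE = 131123.1 N

131123.1


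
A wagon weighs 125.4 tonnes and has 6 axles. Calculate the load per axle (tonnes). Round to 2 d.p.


Load per axle = total weight / number of axles
Load = 125.4 / 6
Load = 20.90 tonnes

20.90


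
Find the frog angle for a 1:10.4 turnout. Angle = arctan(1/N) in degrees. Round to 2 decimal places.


1/N = 1/10.4 = 0.096154
angle = arctan(0.096154) = 0.095859 rad
angle = 0.095859 * 180/pi = 5.49 degrees

5.49


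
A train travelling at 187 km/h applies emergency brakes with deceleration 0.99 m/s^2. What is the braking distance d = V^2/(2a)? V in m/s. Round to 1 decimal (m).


Convert speed: V = 187 / 3.6 = 51.9444 m/s
V^2 = 2698.2253
d = 2698.2253 / (2 * 0.99)
d = 2698.2253 / 1.98
d = 1362.7 m

1362.7


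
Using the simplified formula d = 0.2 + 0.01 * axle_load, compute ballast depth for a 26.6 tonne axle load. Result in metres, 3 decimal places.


d = 0.2 + 0.01 * 26.6
d = 0.2 + 0.266
d = 0.466 m

0.466


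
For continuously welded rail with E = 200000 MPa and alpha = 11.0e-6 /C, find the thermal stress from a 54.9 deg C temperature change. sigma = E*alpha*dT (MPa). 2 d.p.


sigma = E * alpha * dT
sigma = 200000 * 11.0e-6 * 54.9
sigma = 2.2 * 54.9
sigma = 120.78 MPa

120.78


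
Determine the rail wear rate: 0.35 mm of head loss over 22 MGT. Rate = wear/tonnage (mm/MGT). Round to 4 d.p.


Wear rate = total wear / cumulative tonnage
Rate = 0.35 / 22
Rate = 0.0159 mm/MGT

0.0159


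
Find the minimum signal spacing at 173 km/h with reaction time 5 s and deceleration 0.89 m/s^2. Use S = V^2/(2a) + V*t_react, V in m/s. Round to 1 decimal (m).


V = 173 / 3.6 = 48.0556 m/s
Braking distance = 48.0556^2 / (2*0.89) = 1297.38 m
Sighting distance = 48.0556 * 5 = 240.2778 m
S = 1297.38 + 240.2778 = 1537.7 m

1537.7


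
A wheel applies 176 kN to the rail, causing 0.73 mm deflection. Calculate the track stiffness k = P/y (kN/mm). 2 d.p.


Track stiffness k = P / y
k = 176 / 0.73
k = 241.10 kN/mm

241.10


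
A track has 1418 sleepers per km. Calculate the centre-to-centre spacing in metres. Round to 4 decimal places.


Spacing = 1000 m / number of sleepers
Spacing = 1000 / 1418
Spacing = 0.7052 m

0.7052


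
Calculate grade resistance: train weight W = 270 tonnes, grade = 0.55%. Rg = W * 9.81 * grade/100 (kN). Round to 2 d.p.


Rg = W * 9.81 * grade / 100
Rg = 270 * 9.81 * 0.55 / 100
Rg = 2648.7 * 0.0055
Rg = 14.57 kN

14.57


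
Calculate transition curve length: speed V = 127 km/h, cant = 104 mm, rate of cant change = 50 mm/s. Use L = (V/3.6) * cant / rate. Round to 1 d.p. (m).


Convert speed: V = 127 / 3.6 = 35.2778 m/s
L = 35.2778 * 104 / 50
L = 3668.8889 / 50
L = 73.4 m

73.4


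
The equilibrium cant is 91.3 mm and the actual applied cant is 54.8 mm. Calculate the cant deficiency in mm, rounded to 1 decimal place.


Cant deficiency = equilibrium cant - actual cant
CD = 91.3 - 54.8
CD = 36.5 mm

36.5


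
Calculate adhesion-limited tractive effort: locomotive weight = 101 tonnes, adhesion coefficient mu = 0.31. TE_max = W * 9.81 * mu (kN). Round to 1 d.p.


TE_max = W * g * mu
TE_max = 101 * 9.81 * 0.31
TE_max = 990.81 * 0.31
TE_max = 307.2 kN

307.2


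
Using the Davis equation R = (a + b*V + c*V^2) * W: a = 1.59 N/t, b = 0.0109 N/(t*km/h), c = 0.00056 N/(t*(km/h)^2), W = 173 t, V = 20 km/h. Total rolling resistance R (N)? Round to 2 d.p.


b*V = 0.0109 * 20 = 0.218
c*V^2 = 0.00056 * 400 = 0.224
R_per_t = 1.59 + 0.218 + 0.224 = 2.032 N/t
R_total = 2.032 * 173 = 351.54 N

351.54


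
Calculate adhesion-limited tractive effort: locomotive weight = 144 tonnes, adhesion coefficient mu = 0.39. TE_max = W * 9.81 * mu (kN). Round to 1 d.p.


TE_max = W * g * mu
TE_max = 144 * 9.81 * 0.39
TE_max = 1412.64 * 0.39
TE_max = 550.9 kN

550.9


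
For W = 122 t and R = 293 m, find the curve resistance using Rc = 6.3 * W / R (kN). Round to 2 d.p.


Rc = 6.3 * W / R
Rc = 6.3 * 122 / 293
Rc = 768.6 / 293
Rc = 2.62 kN

2.62


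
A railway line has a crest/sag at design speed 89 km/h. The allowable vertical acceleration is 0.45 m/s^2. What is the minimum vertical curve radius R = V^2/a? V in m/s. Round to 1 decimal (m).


Convert speed: V = 89 / 3.6 = 24.7222 m/s
V^2 = 611.1883 m^2/s^2
R_v = 611.1883 / 0.45
R_v = 1358.2 m

1358.2


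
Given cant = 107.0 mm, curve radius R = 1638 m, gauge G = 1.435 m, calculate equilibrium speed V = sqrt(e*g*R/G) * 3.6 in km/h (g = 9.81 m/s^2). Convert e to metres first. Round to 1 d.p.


Convert cant: e = 107.0 mm = 0.1070 m
V_ms = sqrt(0.1070 * 9.81 * 1638 / 1.435)
V_ms = sqrt(1198.159902) = 34.6144 m/s
V = 34.6144 * 3.6 = 124.6 km/h

124.6


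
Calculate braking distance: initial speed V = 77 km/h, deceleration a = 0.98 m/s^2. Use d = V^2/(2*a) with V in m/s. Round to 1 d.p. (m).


Convert speed: V = 77 / 3.6 = 21.3889 m/s
V^2 = 457.4846
d = 457.4846 / (2 * 0.98)
d = 457.4846 / 1.96
d = 233.4 m

233.4


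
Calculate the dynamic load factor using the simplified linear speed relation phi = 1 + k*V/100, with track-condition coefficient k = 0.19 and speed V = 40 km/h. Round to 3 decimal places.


phi = 1 + k * V / 100
phi = 1 + 0.19 * 40 / 100
phi = 1 + 0.076
phi = 1.076

1.076


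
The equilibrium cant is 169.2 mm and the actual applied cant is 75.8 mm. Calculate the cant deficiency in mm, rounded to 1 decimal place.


Cant deficiency = equilibrium cant - actual cant
CD = 169.2 - 75.8
CD = 93.4 mm

93.4


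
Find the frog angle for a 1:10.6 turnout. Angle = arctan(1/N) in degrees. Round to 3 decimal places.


1/N = 1/10.6 = 0.09434
angle = arctan(0.09434) = 0.094061 rad
angle = 0.094061 * 180/pi = 5.389 degrees

5.389


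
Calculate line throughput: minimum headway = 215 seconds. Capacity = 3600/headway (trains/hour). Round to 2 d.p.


Capacity = 3600 / headway
Capacity = 3600 / 215
Capacity = 16.74 trains/hour

16.74


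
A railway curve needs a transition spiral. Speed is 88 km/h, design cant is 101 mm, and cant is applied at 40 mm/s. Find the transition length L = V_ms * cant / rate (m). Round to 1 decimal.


Convert speed: V = 88 / 3.6 = 24.4444 m/s
L = 24.4444 * 101 / 40
L = 2468.8889 / 40
L = 61.7 m

61.7


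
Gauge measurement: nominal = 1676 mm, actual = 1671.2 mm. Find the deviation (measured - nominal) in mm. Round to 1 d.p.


Deviation = measured - nominal
Deviation = 1671.2 - 1676
Deviation = -4.8 mm

-4.8


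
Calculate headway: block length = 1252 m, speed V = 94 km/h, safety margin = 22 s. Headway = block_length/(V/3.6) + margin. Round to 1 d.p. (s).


V = 94 / 3.6 = 26.1111 m/s
Block traversal time = 1252 / 26.1111 = 47.9489 s
Headway = 47.9489 + 22
Headway = 69.9 s

69.9


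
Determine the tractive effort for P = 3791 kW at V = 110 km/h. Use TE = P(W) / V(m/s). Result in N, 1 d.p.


Convert: P = 3791 kW = 3791000 W
V = 110 / 3.6 = 30.5556 m/s
TE = 3791000 / 30.5556
TE = 124069.1 N

124069.1


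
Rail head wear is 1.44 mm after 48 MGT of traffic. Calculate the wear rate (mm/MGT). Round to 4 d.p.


Wear rate = total wear / cumulative tonnage
Rate = 1.44 / 48
Rate = 0.0300 mm/MGT

0.0300


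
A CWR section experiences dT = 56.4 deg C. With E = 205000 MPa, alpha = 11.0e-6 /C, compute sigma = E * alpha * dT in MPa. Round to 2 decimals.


sigma = E * alpha * dT
sigma = 205000 * 11.0e-6 * 56.4
sigma = 2.255 * 56.4
sigma = 127.18 MPa

127.18


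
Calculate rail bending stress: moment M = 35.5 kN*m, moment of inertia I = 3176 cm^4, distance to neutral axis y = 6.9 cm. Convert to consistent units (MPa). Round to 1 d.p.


Convert units:
M = 35.5 kN*m = 35500000 N*mm
y = 6.9 cm = 69 mm
I = 3176 cm^4 = 31760000 mm^4
sigma = 35500000 * 69 / 31760000
sigma = 77.1 MPa

77.1


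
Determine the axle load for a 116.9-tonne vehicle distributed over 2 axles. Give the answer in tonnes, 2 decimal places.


Load per axle = total weight / number of axles
Load = 116.9 / 2
Load = 58.45 tonnes

58.45


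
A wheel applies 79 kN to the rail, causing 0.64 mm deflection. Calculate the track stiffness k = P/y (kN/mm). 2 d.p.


Track stiffness k = P / y
k = 79 / 0.64
k = 123.44 kN/mm

123.44


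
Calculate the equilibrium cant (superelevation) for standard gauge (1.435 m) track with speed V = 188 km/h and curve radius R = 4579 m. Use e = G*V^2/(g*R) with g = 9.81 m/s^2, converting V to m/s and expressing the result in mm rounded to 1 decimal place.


Convert speed: V = 188 / 3.6 = 52.2222 m/s
Apply formula: e = 1.435 * 52.2222^2 / (9.81 * 4579)
e = 1.435 * 2727.1605 / 44919.99
e = 0.087121 m = 87.1 mm

87.1


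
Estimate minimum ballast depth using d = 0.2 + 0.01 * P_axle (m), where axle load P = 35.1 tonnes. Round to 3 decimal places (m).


d = 0.2 + 0.01 * 35.1
d = 0.2 + 0.351
d = 0.551 m

0.551


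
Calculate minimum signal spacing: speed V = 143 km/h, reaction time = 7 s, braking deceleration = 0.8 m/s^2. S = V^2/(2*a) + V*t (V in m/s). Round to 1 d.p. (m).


V = 143 / 3.6 = 39.7222 m/s
Braking distance = 39.7222^2 / (2*0.8) = 986.1593 m
Sighting distance = 39.7222 * 7 = 278.0556 m
S = 986.1593 + 278.0556 = 1264.2 m

1264.2


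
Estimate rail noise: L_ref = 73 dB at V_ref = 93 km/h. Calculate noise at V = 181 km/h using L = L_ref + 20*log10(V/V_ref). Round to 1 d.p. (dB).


V/V_ref = 181 / 93 = 1.946237
log10(1.946237) = 0.289196
20 * 0.289196 = 5.7839
L = 73 + 5.7839 = 78.8 dB

78.8


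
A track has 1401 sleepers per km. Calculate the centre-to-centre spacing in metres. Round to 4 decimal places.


Spacing = 1000 m / number of sleepers
Spacing = 1000 / 1401
Spacing = 0.7138 m

0.7138


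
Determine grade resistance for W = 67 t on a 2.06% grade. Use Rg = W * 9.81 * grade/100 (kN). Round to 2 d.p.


Rg = W * 9.81 * grade / 100
Rg = 67 * 9.81 * 2.06 / 100
Rg = 657.27 * 0.0206
Rg = 13.54 kN

13.54


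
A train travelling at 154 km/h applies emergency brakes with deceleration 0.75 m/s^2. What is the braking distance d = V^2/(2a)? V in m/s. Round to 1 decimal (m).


Convert speed: V = 154 / 3.6 = 42.7778 m/s
V^2 = 1829.9383
d = 1829.9383 / (2 * 0.75)
d = 1829.9383 / 1.5
d = 1220.0 m

1220.0


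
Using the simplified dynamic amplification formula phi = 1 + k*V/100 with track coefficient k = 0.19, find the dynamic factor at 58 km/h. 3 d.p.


phi = 1 + k * V / 100
phi = 1 + 0.19 * 58 / 100
phi = 1 + 0.1102
phi = 1.110

1.110


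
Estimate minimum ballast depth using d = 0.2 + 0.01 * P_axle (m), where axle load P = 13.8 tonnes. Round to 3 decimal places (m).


d = 0.2 + 0.01 * 13.8
d = 0.2 + 0.138
d = 0.338 m

0.338


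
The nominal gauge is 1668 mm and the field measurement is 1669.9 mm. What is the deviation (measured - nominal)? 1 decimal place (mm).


Deviation = measured - nominal
Deviation = 1669.9 - 1668
Deviation = 1.9 mm

1.9


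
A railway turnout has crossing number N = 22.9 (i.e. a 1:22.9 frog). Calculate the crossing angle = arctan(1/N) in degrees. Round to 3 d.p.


1/N = 1/22.9 = 0.043668
angle = arctan(0.043668) = 0.04364 rad
angle = 0.04364 * 180/pi = 2.500 degrees

2.500


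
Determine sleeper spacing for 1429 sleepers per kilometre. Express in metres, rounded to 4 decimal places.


Spacing = 1000 m / number of sleepers
Spacing = 1000 / 1429
Spacing = 0.6998 m

0.6998


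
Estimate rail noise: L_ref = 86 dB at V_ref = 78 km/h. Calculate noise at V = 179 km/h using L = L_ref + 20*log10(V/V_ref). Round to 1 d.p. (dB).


V/V_ref = 179 / 78 = 2.294872
log10(2.294872) = 0.360758
20 * 0.360758 = 7.2152
L = 86 + 7.2152 = 93.2 dB

93.2


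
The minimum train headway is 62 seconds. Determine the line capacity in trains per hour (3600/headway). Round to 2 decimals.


Capacity = 3600 / headway
Capacity = 3600 / 62
Capacity = 58.06 trains/hour

58.06


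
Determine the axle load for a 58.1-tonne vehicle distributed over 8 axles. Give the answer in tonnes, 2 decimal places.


Load per axle = total weight / number of axles
Load = 58.1 / 8
Load = 7.26 tonnes

7.26


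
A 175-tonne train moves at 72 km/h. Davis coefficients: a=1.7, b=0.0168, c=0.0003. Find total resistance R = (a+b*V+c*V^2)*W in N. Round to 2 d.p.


b*V = 0.0168 * 72 = 1.2096
c*V^2 = 0.0003 * 5184 = 1.5552
R_per_t = 1.7 + 1.2096 + 1.5552 = 4.4648 N/t
R_total = 4.4648 * 175 = 781.34 N

781.34


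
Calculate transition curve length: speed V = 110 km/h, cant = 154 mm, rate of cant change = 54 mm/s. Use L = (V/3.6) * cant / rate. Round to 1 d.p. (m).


Convert speed: V = 110 / 3.6 = 30.5556 m/s
L = 30.5556 * 154 / 54
L = 4705.5556 / 54
L = 87.1 m

87.1


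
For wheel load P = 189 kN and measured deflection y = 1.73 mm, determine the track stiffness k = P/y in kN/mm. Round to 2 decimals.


Track stiffness k = P / y
k = 189 / 1.73
k = 109.25 kN/mm

109.25


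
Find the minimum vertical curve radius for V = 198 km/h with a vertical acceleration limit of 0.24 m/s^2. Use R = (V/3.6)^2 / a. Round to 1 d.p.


Convert speed: V = 198 / 3.6 = 55.0 m/s
V^2 = 3025.0 m^2/s^2
R_v = 3025.0 / 0.24
R_v = 12604.2 m

12604.2


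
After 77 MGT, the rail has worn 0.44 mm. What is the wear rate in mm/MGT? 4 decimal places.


Wear rate = total wear / cumulative tonnage
Rate = 0.44 / 77
Rate = 0.0057 mm/MGT

0.0057


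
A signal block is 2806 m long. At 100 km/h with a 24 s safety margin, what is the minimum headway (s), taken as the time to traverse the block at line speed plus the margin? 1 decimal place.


V = 100 / 3.6 = 27.7778 m/s
Block traversal time = 2806 / 27.7778 = 101.016 s
Headway = 101.016 + 24
Headway = 125.0 s

125.0


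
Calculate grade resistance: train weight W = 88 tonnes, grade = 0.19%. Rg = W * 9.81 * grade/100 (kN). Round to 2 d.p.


Rg = W * 9.81 * grade / 100
Rg = 88 * 9.81 * 0.19 / 100
Rg = 863.28 * 0.0019
Rg = 1.64 kN

1.64


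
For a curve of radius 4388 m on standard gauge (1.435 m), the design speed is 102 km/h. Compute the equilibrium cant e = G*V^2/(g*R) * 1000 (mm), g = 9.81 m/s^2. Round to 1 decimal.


Convert speed: V = 102 / 3.6 = 28.3333 m/s
Apply formula: e = 1.435 * 28.3333^2 / (9.81 * 4388)
e = 1.435 * 802.7778 / 43046.28
e = 0.026762 m = 26.8 mm

26.8


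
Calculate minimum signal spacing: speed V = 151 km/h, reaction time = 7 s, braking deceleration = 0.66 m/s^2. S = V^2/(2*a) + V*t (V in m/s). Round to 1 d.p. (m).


V = 151 / 3.6 = 41.9444 m/s
Braking distance = 41.9444^2 / (2*0.66) = 1332.8306 m
Sighting distance = 41.9444 * 7 = 293.6111 m
S = 1332.8306 + 293.6111 = 1626.4 m

1626.4


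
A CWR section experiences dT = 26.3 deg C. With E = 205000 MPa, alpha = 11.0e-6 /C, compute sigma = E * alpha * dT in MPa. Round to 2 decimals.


sigma = E * alpha * dT
sigma = 205000 * 11.0e-6 * 26.3
sigma = 2.255 * 26.3
sigma = 59.31 MPa

59.31


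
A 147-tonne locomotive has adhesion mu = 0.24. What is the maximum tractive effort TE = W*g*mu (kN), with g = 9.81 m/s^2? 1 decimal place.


TE_max = W * g * mu
TE_max = 147 * 9.81 * 0.24
TE_max = 1442.07 * 0.24
TE_max = 346.1 kN

346.1


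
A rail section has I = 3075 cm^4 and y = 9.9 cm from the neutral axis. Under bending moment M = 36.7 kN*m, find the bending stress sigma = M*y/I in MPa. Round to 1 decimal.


Convert units:
M = 36.7 kN*m = 36700000 N*mm
y = 9.9 cm = 99 mm
I = 3075 cm^4 = 30750000 mm^4
sigma = 36700000 * 99 / 30750000
sigma = 118.2 MPa

118.2


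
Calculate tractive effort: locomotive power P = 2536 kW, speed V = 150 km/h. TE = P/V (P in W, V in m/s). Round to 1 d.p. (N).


Convert: P = 2536 kW = 2536000 W
V = 150 / 3.6 = 41.6667 m/s
TE = 2536000 / 41.6667
TE = 60864.0 N

60864.0


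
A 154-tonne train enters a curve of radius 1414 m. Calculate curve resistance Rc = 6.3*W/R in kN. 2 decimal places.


Rc = 6.3 * W / R
Rc = 6.3 * 154 / 1414
Rc = 970.2 / 1414
Rc = 0.69 kN

0.69


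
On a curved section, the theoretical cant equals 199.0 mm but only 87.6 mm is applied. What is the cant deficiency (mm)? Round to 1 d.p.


Cant deficiency = equilibrium cant - actual cant
CD = 199.0 - 87.6
CD = 111.4 mm

111.4


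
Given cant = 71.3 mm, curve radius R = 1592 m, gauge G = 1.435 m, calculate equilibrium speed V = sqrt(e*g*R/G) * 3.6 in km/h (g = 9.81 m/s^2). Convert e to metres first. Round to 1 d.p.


Convert cant: e = 71.3 mm = 0.0713 m
V_ms = sqrt(0.0713 * 9.81 * 1592 / 1.435)
V_ms = sqrt(775.97852) = 27.8564 m/s
V = 27.8564 * 3.6 = 100.3 km/h

100.3


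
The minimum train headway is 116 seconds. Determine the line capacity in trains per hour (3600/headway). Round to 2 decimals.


Capacity = 3600 / headway
Capacity = 3600 / 116
Capacity = 31.03 trains/hour

31.03


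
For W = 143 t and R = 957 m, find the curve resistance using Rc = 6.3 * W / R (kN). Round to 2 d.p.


Rc = 6.3 * W / R
Rc = 6.3 * 143 / 957
Rc = 900.9 / 957
Rc = 0.94 kN

0.94


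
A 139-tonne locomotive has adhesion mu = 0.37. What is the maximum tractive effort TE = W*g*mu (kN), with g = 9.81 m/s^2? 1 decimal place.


TE_max = W * g * mu
TE_max = 139 * 9.81 * 0.37
TE_max = 1363.59 * 0.37
TE_max = 504.5 kN

504.5


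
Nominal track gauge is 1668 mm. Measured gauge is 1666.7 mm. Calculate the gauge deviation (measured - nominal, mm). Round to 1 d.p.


Deviation = measured - nominal
Deviation = 1666.7 - 1668
Deviation = -1.3 mm

-1.3


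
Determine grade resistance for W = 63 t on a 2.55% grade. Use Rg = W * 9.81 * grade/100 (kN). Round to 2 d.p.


Rg = W * 9.81 * grade / 100
Rg = 63 * 9.81 * 2.55 / 100
Rg = 618.03 * 0.0255
Rg = 15.76 kN

15.76


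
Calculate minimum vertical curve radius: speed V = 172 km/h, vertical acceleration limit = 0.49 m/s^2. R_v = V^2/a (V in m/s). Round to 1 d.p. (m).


Convert speed: V = 172 / 3.6 = 47.7778 m/s
V^2 = 2282.716 m^2/s^2
R_v = 2282.716 / 0.49
R_v = 4658.6 m

4658.6


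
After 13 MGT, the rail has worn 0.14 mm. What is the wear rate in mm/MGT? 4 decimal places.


Wear rate = total wear / cumulative tonnage
Rate = 0.14 / 13
Rate = 0.0108 mm/MGT

0.0108


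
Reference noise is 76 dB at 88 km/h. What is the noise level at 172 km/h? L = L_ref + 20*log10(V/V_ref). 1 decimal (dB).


V/V_ref = 172 / 88 = 1.954545
log10(1.954545) = 0.291046
20 * 0.291046 = 5.8209
L = 76 + 5.8209 = 81.8 dB

81.8


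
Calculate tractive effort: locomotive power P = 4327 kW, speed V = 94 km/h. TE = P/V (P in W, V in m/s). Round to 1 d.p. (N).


Convert: P = 4327 kW = 4327000 W
V = 94 / 3.6 = 26.1111 m/s
TE = 4327000 / 26.1111
TE = 165714.9 N

165714.9


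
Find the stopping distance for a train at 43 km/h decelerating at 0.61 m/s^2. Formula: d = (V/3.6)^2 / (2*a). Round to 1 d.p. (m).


Convert speed: V = 43 / 3.6 = 11.9444 m/s
V^2 = 142.6698
d = 142.6698 / (2 * 0.61)
d = 142.6698 / 1.22
d = 116.9 m

116.9


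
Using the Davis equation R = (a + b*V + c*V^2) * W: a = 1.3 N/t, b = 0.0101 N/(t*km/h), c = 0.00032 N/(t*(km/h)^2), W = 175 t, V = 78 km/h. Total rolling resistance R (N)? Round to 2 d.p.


b*V = 0.0101 * 78 = 0.7878
c*V^2 = 0.00032 * 6084 = 1.94688
R_per_t = 1.3 + 0.7878 + 1.94688 = 4.03468 N/t
R_total = 4.03468 * 175 = 706.07 N

706.07


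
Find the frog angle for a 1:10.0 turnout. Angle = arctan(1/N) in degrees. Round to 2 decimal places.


1/N = 1/10.0 = 0.1
angle = arctan(0.1) = 0.099669 rad
angle = 0.099669 * 180/pi = 5.71 degrees

5.71


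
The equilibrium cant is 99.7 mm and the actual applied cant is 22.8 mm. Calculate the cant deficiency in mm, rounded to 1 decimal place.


Cant deficiency = equilibrium cant - actual cant
CD = 99.7 - 22.8
CD = 76.9 mm

76.9


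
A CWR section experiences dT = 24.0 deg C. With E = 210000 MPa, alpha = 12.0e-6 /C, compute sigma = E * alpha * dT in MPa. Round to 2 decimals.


sigma = E * alpha * dT
sigma = 210000 * 12.0e-6 * 24.0
sigma = 2.52 * 24.0
sigma = 60.48 MPa

60.48


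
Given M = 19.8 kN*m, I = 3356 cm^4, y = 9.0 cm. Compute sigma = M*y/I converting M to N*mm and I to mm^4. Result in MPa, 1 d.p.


Convert units:
M = 19.8 kN*m = 19800000 N*mm
y = 9.0 cm = 90 mm
I = 3356 cm^4 = 33560000 mm^4
sigma = 19800000 * 90 / 33560000
sigma = 53.1 MPa

53.1


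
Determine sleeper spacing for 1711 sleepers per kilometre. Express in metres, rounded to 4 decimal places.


Spacing = 1000 m / number of sleepers
Spacing = 1000 / 1711
Spacing = 0.5845 m

0.5845


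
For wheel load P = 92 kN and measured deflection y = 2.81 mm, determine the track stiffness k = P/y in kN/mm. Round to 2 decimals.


Track stiffness k = P / y
k = 92 / 2.81
k = 32.74 kN/mm

32.74


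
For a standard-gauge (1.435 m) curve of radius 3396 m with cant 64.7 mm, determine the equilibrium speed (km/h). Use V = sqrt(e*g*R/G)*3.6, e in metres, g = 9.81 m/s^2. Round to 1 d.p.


Convert cant: e = 64.7 mm = 0.0647 m
V_ms = sqrt(0.0647 * 9.81 * 3396 / 1.435)
V_ms = sqrt(1502.066183) = 38.7565 m/s
V = 38.7565 * 3.6 = 139.5 km/h

139.5


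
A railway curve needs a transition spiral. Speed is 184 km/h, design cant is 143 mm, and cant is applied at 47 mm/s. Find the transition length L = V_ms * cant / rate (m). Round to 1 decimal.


Convert speed: V = 184 / 3.6 = 51.1111 m/s
L = 51.1111 * 143 / 47
L = 7308.8889 / 47
L = 155.5 m

155.5


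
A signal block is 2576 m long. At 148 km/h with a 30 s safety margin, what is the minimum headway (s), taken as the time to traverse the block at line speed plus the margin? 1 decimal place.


V = 148 / 3.6 = 41.1111 m/s
Block traversal time = 2576 / 41.1111 = 62.6595 s
Headway = 62.6595 + 30
Headway = 92.7 s

92.7


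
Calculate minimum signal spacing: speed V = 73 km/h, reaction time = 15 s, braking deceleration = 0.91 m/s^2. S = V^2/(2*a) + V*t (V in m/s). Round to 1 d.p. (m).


V = 73 / 3.6 = 20.2778 m/s
Braking distance = 20.2778^2 / (2*0.91) = 225.9276 m
Sighting distance = 20.2778 * 15 = 304.1667 m
S = 225.9276 + 304.1667 = 530.1 m

530.1


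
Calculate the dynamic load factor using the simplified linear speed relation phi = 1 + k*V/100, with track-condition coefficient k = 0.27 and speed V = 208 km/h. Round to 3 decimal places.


phi = 1 + k * V / 100
phi = 1 + 0.27 * 208 / 100
phi = 1 + 0.5616
phi = 1.562

1.562


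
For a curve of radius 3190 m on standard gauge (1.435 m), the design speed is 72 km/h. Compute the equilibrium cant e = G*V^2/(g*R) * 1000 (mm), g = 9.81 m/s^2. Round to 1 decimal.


Convert speed: V = 72 / 3.6 = 20.0 m/s
Apply formula: e = 1.435 * 20.0^2 / (9.81 * 3190)
e = 1.435 * 400.0 / 31293.9
e = 0.018342 m = 18.3 mm

18.3


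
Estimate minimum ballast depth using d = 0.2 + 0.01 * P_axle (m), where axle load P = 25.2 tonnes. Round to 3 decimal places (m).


d = 0.2 + 0.01 * 25.2
d = 0.2 + 0.252
d = 0.452 m

0.452


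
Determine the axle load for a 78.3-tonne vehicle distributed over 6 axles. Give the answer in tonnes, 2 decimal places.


Load per axle = total weight / number of axles
Load = 78.3 / 6
Load = 13.05 tonnes

13.05


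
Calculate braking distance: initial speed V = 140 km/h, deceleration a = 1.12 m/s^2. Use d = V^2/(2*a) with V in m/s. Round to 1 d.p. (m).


Convert speed: V = 140 / 3.6 = 38.8889 m/s
V^2 = 1512.3457
d = 1512.3457 / (2 * 1.12)
d = 1512.3457 / 2.24
d = 675.2 m

675.2


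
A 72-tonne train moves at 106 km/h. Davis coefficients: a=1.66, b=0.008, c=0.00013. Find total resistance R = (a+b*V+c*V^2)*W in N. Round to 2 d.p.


b*V = 0.008 * 106 = 0.848
c*V^2 = 0.00013 * 11236 = 1.46068
R_per_t = 1.66 + 0.848 + 1.46068 = 3.96868 N/t
R_total = 3.96868 * 72 = 285.74 N

285.74


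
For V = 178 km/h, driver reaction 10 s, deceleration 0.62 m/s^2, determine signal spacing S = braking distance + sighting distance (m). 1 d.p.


V = 178 / 3.6 = 49.4444 m/s
Braking distance = 49.4444^2 / (2*0.62) = 1971.5751 m
Sighting distance = 49.4444 * 10 = 494.4444 m
S = 1971.5751 + 494.4444 = 2466.0 m

2466.0


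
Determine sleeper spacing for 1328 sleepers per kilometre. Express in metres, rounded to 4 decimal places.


Spacing = 1000 m / number of sleepers
Spacing = 1000 / 1328
Spacing = 0.7530 m

0.7530


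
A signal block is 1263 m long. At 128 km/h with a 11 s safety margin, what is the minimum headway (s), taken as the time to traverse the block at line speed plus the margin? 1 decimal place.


V = 128 / 3.6 = 35.5556 m/s
Block traversal time = 1263 / 35.5556 = 35.5219 s
Headway = 35.5219 + 11
Headway = 46.5 s

46.5


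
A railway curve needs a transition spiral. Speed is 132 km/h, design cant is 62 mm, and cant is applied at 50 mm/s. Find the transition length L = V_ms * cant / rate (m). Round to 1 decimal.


Convert speed: V = 132 / 3.6 = 36.6667 m/s
L = 36.6667 * 62 / 50
L = 2273.3333 / 50
L = 45.5 m

45.5


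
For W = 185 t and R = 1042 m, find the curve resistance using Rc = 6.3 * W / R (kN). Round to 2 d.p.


Rc = 6.3 * W / R
Rc = 6.3 * 185 / 1042
Rc = 1165.5 / 1042
Rc = 1.12 kN

1.12


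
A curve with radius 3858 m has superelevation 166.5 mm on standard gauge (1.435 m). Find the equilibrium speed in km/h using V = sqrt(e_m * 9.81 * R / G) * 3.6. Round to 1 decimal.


Convert cant: e = 166.5 mm = 0.1665 m
V_ms = sqrt(0.1665 * 9.81 * 3858 / 1.435)
V_ms = sqrt(4391.304648) = 66.2669 m/s
V = 66.2669 * 3.6 = 238.6 km/h

238.6


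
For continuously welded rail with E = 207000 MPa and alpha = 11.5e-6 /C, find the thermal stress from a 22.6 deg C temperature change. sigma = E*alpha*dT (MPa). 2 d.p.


sigma = E * alpha * dT
sigma = 207000 * 11.5e-6 * 22.6
sigma = 2.3805 * 22.6
sigma = 53.80 MPa

53.80


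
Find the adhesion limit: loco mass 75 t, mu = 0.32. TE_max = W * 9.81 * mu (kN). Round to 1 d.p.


TE_max = W * g * mu
TE_max = 75 * 9.81 * 0.32
TE_max = 735.75 * 0.32
TE_max = 235.4 kN

235.4


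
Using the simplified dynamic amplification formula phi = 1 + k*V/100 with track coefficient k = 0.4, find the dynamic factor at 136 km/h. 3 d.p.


phi = 1 + k * V / 100
phi = 1 + 0.4 * 136 / 100
phi = 1 + 0.544
phi = 1.544

1.544


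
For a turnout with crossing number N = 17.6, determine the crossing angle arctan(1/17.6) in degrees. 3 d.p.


1/N = 1/17.6 = 0.056818
angle = arctan(0.056818) = 0.056757 rad
angle = 0.056757 * 180/pi = 3.252 degrees

3.252


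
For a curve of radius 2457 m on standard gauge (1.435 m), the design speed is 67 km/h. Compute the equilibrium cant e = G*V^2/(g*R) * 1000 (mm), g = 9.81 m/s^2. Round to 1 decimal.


Convert speed: V = 67 / 3.6 = 18.6111 m/s
Apply formula: e = 1.435 * 18.6111^2 / (9.81 * 2457)
e = 1.435 * 346.3735 / 24103.17
e = 0.020622 m = 20.6 mm

20.6


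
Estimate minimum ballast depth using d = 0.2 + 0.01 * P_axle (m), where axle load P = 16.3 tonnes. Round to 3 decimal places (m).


d = 0.2 + 0.01 * 16.3
d = 0.2 + 0.163
d = 0.363 m

0.363


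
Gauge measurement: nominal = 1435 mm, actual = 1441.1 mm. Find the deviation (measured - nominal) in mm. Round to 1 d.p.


Deviation = measured - nominal
Deviation = 1441.1 - 1435
Deviation = 6.1 mm

6.1


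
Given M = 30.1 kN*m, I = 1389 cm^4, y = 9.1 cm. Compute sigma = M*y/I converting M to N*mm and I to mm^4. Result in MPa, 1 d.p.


Convert units:
M = 30.1 kN*m = 30100000 N*mm
y = 9.1 cm = 91 mm
I = 1389 cm^4 = 13890000 mm^4
sigma = 30100000 * 91 / 13890000
sigma = 197.2 MPa

197.2


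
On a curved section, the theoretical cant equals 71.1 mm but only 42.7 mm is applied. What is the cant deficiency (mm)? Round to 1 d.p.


Cant deficiency = equilibrium cant - actual cant
CD = 71.1 - 42.7
CD = 28.4 mm

28.4


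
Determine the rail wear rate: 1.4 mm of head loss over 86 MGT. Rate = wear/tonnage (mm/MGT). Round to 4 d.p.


Wear rate = total wear / cumulative tonnage
Rate = 1.4 / 86
Rate = 0.0163 mm/MGT

0.0163


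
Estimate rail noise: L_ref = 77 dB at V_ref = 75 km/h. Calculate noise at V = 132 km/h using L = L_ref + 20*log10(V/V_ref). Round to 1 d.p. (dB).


V/V_ref = 132 / 75 = 1.76
log10(1.76) = 0.245513
20 * 0.245513 = 4.9103
L = 77 + 4.9103 = 81.9 dB

81.9


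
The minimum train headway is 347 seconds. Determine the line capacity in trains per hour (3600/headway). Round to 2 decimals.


Capacity = 3600 / headway
Capacity = 3600 / 347
Capacity = 10.37 trains/hour

10.37


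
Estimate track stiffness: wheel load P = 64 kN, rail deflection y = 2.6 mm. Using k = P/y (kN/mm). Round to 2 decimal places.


Track stiffness k = P / y
k = 64 / 2.6
k = 24.62 kN/mm

24.62


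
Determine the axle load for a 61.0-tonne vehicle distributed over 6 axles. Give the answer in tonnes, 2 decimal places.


Load per axle = total weight / number of axles
Load = 61.0 / 6
Load = 10.17 tonnes

10.17


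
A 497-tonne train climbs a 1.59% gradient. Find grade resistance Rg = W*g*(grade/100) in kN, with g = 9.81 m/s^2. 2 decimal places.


Rg = W * 9.81 * grade / 100
Rg = 497 * 9.81 * 1.59 / 100
Rg = 4875.57 * 0.0159
Rg = 77.52 kN

77.52


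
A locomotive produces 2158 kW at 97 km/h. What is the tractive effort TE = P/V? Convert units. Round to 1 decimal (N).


Convert: P = 2158 kW = 2158000 W
V = 97 / 3.6 = 26.9444 m/s
TE = 2158000 / 26.9444
TE = 80090.7 N

80090.7


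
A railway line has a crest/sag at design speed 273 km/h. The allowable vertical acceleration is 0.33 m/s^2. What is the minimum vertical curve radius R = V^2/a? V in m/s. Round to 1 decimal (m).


Convert speed: V = 273 / 3.6 = 75.8333 m/s
V^2 = 5750.6944 m^2/s^2
R_v = 5750.6944 / 0.33
R_v = 17426.3 m

17426.3


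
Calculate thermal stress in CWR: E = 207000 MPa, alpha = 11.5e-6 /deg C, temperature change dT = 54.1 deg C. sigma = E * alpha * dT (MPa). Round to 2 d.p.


sigma = E * alpha * dT
sigma = 207000 * 11.5e-6 * 54.1
sigma = 2.3805 * 54.1
sigma = 128.79 MPa

128.79


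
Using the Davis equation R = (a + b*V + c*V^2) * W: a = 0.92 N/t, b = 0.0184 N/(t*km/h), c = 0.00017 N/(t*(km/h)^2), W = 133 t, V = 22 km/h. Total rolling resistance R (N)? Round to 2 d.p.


b*V = 0.0184 * 22 = 0.4048
c*V^2 = 0.00017 * 484 = 0.08228
R_per_t = 0.92 + 0.4048 + 0.08228 = 1.40708 N/t
R_total = 1.40708 * 133 = 187.14 N

187.14


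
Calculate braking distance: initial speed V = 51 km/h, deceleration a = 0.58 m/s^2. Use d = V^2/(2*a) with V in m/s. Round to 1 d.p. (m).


Convert speed: V = 51 / 3.6 = 14.1667 m/s
V^2 = 200.6944
d = 200.6944 / (2 * 0.58)
d = 200.6944 / 1.16
d = 173.0 m

173.0


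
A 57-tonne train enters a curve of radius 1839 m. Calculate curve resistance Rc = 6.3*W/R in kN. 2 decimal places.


Rc = 6.3 * W / R
Rc = 6.3 * 57 / 1839
Rc = 359.1 / 1839
Rc = 0.20 kN

0.20


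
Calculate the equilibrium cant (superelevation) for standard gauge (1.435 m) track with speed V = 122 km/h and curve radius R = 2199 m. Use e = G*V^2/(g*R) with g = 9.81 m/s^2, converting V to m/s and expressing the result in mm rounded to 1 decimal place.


Convert speed: V = 122 / 3.6 = 33.8889 m/s
Apply formula: e = 1.435 * 33.8889^2 / (9.81 * 2199)
e = 1.435 * 1148.4568 / 21572.19
e = 0.076396 m = 76.4 mm

76.4


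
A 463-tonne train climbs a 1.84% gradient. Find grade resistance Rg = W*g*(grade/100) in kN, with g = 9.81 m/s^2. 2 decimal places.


Rg = W * 9.81 * grade / 100
Rg = 463 * 9.81 * 1.84 / 100
Rg = 4542.03 * 0.0184
Rg = 83.57 kN

83.57


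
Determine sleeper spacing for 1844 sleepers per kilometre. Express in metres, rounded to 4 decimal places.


Spacing = 1000 m / number of sleepers
Spacing = 1000 / 1844
Spacing = 0.5423 m

0.5423


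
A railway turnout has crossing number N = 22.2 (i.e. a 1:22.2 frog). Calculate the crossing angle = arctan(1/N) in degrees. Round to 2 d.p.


1/N = 1/22.2 = 0.045045
angle = arctan(0.045045) = 0.045015 rad
angle = 0.045015 * 180/pi = 2.58 degrees

2.58


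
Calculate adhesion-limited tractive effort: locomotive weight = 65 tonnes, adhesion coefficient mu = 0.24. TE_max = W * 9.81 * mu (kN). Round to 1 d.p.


TE_max = W * g * mu
TE_max = 65 * 9.81 * 0.24
TE_max = 637.65 * 0.24
TE_max = 153.0 kN

153.0


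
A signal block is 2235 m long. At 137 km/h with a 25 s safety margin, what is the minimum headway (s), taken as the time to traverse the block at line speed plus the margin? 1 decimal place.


V = 137 / 3.6 = 38.0556 m/s
Block traversal time = 2235 / 38.0556 = 58.7299 s
Headway = 58.7299 + 25
Headway = 83.7 s

83.7
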